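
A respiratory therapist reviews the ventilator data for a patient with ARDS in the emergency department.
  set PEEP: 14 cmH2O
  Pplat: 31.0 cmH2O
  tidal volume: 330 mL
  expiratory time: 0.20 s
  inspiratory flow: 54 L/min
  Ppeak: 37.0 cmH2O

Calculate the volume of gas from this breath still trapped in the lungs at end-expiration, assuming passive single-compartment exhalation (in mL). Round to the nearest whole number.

Flow: 54 L/min ÷ 60 = 0.9 L/s.
R = (PIP − Pplat)/V̇ = (37.0 − 31.0) / 0.9 = 6.0/0.9 = 6.667 cmH2O·s/L.
C = Vt/(Pplat − PEEP) = 330.0 / (31.0 − 14) = 330.0/17.0 = 19.412 mL/cmH2O.
τ = R × C = 6.667 × 0.01941 L/cmH2O = 0.1294 s.
Fraction remaining = e^(−Te/τ) = e^(−0.20/0.1294) = 0.2132.
Trapped volume = 330.0 × 0.2132 = 70.356 mL.

70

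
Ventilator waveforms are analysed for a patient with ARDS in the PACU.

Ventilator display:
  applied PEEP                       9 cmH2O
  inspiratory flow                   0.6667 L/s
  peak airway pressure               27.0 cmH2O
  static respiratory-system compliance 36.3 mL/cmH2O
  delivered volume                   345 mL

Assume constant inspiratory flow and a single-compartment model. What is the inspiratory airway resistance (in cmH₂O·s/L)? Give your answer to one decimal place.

Equation of motion (constant flow): PIP = Vt/C + R·V̇ + PEEP.
R·V̇ = PIP − Vt/C − PEEP = 27.0 − 345/36.3 − 9 = 27.0 − 9.504 − 9 = 8.496 cmH2O.
R = 8.496 / 0.6667 = 12.743 cmH2O·s/L.

12.7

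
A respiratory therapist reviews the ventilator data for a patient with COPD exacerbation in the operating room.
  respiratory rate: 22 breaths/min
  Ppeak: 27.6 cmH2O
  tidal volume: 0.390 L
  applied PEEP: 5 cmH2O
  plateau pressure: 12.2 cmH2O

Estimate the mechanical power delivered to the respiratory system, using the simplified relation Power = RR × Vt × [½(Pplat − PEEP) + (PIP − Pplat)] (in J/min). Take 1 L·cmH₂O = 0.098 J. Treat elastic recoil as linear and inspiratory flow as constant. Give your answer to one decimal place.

Per-breath work = Vt × [½(Pplat−PEEP) + (PIP−Pplat)] = 0.390 × [0.5×7.2 + 15.4] = 0.390 × 19.0 = 7.41 L·cmH2O.
Power = 22 × 7.41 = 163.02 L·cmH2O/min.
× 0.098 J/(L·cmH2O) → 15.976 J/min.

16.0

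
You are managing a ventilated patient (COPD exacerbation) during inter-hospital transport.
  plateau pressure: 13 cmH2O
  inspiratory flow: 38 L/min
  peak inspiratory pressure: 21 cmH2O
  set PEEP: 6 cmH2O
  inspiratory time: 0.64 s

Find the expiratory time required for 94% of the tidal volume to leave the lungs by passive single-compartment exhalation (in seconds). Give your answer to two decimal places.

Flow: 38 L/min ÷ 60 = 0.6333 L/s.
Vt = flow × Ti = 0.6333 L/s × 0.64 s × 1000 mL/L = 405.31 mL.
R = (PIP − Pplat)/V̇ = (21 − 13) / 0.6333 = 8.0/0.6333 = 12.632 cmH2O·s/L.
C = Vt/(Pplat − PEEP) = 405.31 / (13 − 6) = 405.31/7.0 = 57.901 mL/cmH2O.
τ = R × C = 12.632 × 0.0579 L/cmH2O = 0.7314 s.
t = −τ·ln(1 − 0.94) = −0.7314·ln(0.06) = 2.058 s.

2.06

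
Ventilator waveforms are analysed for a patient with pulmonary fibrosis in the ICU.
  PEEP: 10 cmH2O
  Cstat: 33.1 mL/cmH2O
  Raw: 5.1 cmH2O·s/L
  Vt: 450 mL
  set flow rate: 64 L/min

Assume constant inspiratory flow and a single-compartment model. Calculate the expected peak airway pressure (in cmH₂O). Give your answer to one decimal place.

Flow: 64 L/min ÷ 60 = 1.0667 L/s.
Equation of motion (constant flow): PIP = Vt/C + R·V̇ + PEEP.
PIP = 450/33.1 + 5.1×1.0667 + 10 = 13.595 + 5.44 + 10 = 29.035 cmH2O.

29.0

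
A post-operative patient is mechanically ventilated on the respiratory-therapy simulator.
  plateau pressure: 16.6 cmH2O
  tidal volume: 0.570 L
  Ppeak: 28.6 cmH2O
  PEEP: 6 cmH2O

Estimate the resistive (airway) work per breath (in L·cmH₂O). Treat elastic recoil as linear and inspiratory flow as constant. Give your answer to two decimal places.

With constant inspiratory flow the resistive pressure is constant at PIP − Pplat = 28.6 − 16.6 = 12.0 cmH2O, so resistive work = 12.0 × 0.570 = 6.84 L·cmH2O.

6.84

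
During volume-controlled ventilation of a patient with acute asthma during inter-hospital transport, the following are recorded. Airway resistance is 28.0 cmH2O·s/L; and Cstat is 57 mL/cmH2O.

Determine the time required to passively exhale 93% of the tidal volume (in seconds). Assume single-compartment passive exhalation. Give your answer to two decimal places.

4.24

τ = R × C = 28.0 × 57 mL/cmH2O = 28.0 × 0.057 L/cmH2O = 1.596 s.
Exhaled fraction f = 1 − e^(−t/τ) → t = −τ·ln(1 − f) = −1.596·ln(0.07) = 4.244 s.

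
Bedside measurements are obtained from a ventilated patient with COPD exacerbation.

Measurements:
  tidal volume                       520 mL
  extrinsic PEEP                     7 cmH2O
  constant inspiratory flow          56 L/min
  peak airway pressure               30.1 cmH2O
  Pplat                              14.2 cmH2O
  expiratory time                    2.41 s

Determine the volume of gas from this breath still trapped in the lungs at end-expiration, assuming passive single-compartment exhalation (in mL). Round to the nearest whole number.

73

Flow: 56 L/min ÷ 60 = 0.9333 L/s.
R = (PIP − Pplat)/V̇ = (30.1 − 14.2) / 0.9333 = 15.9/0.9333 = 17.036 cmH2O·s/L.
C = Vt/(Pplat − PEEP) = 520.0 / (14.2 − 7) = 520.0/7.2 = 72.222 mL/cmH2O.
τ = R × C = 17.036 × 0.07222 L/cmH2O = 1.23 s.
Fraction remaining = e^(−Te/τ) = e^(−2.41/1.23) = 0.141.
Trapped volume = 520.0 × 0.141 = 73.32 mL.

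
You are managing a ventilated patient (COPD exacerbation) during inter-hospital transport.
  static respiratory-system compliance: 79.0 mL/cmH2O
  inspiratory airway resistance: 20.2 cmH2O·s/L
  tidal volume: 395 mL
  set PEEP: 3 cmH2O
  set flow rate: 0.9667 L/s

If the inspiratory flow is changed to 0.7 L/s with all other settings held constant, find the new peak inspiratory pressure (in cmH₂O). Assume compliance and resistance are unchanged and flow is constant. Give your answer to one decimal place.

PIP = Vt/C + R·V̇ + PEEP (constant-flow equation of motion).
Only the resistive term changes: ΔPIP = R × ΔV̇ = 20.2 × (0.7 − 0.9667) = 20.2 × -0.2667 = -5.387 cmH2O.
Original PIP = 395/79.0 + 20.2×0.9667 + 3 = 27.527 cmH2O; new PIP = 27.527 + (-5.387) = 22.14 cmH2O.

22.1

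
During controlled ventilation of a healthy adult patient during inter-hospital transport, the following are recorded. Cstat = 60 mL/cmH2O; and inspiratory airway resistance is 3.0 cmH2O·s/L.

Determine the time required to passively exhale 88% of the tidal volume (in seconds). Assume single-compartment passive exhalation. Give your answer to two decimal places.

τ = R × C = 3.0 × 60 mL/cmH2O = 3.0 × 0.060 L/cmH2O = 0.18 s.
Exhaled fraction f = 1 − e^(−t/τ) → t = −τ·ln(1 − f) = −0.18·ln(0.12) = 0.3816 s.

0.38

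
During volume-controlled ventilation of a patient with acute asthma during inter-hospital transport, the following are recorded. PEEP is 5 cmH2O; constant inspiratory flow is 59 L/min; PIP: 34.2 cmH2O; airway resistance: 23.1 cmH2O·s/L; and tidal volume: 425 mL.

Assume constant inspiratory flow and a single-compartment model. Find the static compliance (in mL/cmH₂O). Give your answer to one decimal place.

65.5

Flow: 59 L/min ÷ 60 = 0.9833 L/s.
Equation of motion (constant flow): PIP = Vt/C + R·V̇ + PEEP.
Vt/C = PIP − R·V̇ − PEEP = 34.2 − 23.1×0.9833 − 5 = 34.2 − 22.714 − 5 = 6.486 cmH2O.
C = Vt / 6.486 = 425 / 6.486 = 65.526 mL/cmH2O.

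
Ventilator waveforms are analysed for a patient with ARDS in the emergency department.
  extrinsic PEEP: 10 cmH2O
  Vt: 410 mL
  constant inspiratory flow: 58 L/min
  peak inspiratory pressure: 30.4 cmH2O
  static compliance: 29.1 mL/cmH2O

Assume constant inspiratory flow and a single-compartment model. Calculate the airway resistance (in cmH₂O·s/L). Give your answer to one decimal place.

6.5

Flow: 58 L/min ÷ 60 = 0.9667 L/s.
Equation of motion (constant flow): PIP = Vt/C + R·V̇ + PEEP.
R·V̇ = PIP − Vt/C − PEEP = 30.4 − 410/29.1 − 10 = 30.4 − 14.089 − 10 = 6.311 cmH2O.
R = 6.311 / 0.9667 = 6.528 cmH2O·s/L.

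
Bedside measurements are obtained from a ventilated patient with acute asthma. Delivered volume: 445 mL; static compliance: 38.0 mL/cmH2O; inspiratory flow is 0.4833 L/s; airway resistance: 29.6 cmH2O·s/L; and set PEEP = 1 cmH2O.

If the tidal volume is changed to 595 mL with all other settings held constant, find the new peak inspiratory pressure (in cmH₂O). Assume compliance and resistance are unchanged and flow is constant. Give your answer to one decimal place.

31.0

PIP = Vt/C + R·V̇ + PEEP (constant-flow equation of motion).
Only the elastic term changes: ΔPIP = ΔVt / C = (595 − 445) / 38.0 = 3.947 cmH2O.
Original PIP = 445/38.0 + 29.6×0.4833 + 1 = 27.016 cmH2O; new PIP = 27.016 + (3.947) = 30.963 cmH2O.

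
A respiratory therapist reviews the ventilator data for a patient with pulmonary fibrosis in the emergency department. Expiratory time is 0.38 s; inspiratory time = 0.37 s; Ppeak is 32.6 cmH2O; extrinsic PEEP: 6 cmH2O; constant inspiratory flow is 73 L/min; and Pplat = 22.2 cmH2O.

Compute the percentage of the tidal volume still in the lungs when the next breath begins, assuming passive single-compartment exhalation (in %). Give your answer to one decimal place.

20.2

Flow: 73 L/min ÷ 60 = 1.2167 L/s.
Vt = flow × Ti = 1.2167 L/s × 0.37 s × 1000 mL/L = 450.18 mL.
R = (PIP − Pplat)/V̇ = (32.6 − 22.2) / 1.2167 = 10.4/1.2167 = 8.548 cmH2O·s/L.
C = Vt/(Pplat − PEEP) = 450.18 / (22.2 − 6) = 450.18/16.2 = 27.789 mL/cmH2O.
τ = R × C = 8.548 × 0.02779 L/cmH2O = 0.2375 s.
Fraction remaining at end-expiration = e^(−Te/τ) = e^(−0.38/0.2375) = 0.2019 → 20.19%.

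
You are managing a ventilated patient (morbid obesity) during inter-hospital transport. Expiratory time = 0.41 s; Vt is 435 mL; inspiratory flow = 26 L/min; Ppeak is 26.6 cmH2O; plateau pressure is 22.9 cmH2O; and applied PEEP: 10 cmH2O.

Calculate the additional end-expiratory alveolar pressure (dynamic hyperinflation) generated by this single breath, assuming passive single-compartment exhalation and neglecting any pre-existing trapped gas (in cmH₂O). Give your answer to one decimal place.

Flow: 26 L/min ÷ 60 = 0.4333 L/s.
R = (PIP − Pplat)/V̇ = (26.6 − 22.9) / 0.4333 = 3.7/0.4333 = 8.539 cmH2O·s/L.
C = Vt/(Pplat − PEEP) = 435.0 / (22.9 − 10) = 435.0/12.9 = 33.721 mL/cmH2O.
τ = R × C = 8.539 × 0.03372 L/cmH2O = 0.2879 s.
Fraction remaining = e^(−Te/τ) = e^(−0.41/0.2879) = 0.2407; trapped volume = 435.0 × 0.2407 = 104.7 mL.
Additional alveolar pressure from trapping ≈ V_trapped / C = 104.7 / 33.721 = 3.105 cmH2O.

3.1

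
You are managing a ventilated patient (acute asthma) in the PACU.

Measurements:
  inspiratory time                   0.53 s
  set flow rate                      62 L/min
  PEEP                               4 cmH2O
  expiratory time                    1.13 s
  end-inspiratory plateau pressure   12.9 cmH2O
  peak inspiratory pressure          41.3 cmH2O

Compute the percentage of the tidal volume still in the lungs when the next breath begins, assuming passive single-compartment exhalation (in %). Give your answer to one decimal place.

51.3

Flow: 62 L/min ÷ 60 = 1.0333 L/s.
Vt = flow × Ti = 1.0333 L/s × 0.53 s × 1000 mL/L = 547.65 mL.
R = (PIP − Pplat)/V̇ = (41.3 − 12.9) / 1.0333 = 28.4/1.0333 = 27.485 cmH2O·s/L.
C = Vt/(Pplat − PEEP) = 547.65 / (12.9 − 4) = 547.65/8.9 = 61.534 mL/cmH2O.
τ = R × C = 27.485 × 0.06153 L/cmH2O = 1.691 s.
Fraction remaining at end-expiration = e^(−Te/τ) = e^(−1.13/1.691) = 0.5126 → 51.26%.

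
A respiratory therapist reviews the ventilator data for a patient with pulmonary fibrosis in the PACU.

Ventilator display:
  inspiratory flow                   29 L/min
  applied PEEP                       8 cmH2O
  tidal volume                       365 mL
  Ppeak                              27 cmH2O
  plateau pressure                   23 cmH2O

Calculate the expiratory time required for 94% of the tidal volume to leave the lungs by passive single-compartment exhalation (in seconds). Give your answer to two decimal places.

0.57

Flow: 29 L/min ÷ 60 = 0.4833 L/s.
R = (PIP − Pplat)/V̇ = (27 − 23) / 0.4833 = 4.0/0.4833 = 8.276 cmH2O·s/L.
C = Vt/(Pplat − PEEP) = 365.0 / (23 − 8) = 365.0/15.0 = 24.333 mL/cmH2O.
τ = R × C = 8.276 × 0.02433 L/cmH2O = 0.2014 s.
t = −τ·ln(1 − 0.94) = −0.2014·ln(0.06) = 0.5666 s.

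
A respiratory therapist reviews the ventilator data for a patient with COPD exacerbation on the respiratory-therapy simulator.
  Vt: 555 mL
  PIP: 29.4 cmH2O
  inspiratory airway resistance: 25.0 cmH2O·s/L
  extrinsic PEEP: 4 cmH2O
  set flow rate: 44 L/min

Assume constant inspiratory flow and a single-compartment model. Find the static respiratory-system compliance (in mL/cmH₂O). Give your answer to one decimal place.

Flow: 44 L/min ÷ 60 = 0.7333 L/s.
Equation of motion (constant flow): PIP = Vt/C + R·V̇ + PEEP.
Vt/C = PIP − R·V̇ − PEEP = 29.4 − 25.0×0.7333 − 4 = 29.4 − 18.333 − 4 = 7.067 cmH2O.
C = Vt / 7.067 = 555 / 7.067 = 78.534 mL/cmH2O.

78.5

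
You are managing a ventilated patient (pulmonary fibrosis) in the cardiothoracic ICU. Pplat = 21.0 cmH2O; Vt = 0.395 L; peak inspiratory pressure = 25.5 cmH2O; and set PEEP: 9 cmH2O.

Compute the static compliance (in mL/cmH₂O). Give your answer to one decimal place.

32.9

Cstat = Vt / (Pplat − PEEP) = 395 / (21.0 − 9) = 395 / 12.0 = 32.917 mL/cmH2O.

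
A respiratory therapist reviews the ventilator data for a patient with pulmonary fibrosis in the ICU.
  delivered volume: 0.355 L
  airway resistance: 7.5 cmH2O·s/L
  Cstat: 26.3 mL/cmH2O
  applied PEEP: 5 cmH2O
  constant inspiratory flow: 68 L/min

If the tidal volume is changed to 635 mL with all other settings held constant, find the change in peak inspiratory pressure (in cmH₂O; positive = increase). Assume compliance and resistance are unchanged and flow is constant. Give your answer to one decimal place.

10.6

PIP = Vt/C + R·V̇ + PEEP (constant-flow equation of motion).
Only the elastic term changes: ΔPIP = ΔVt / C = (635 − 355) / 26.3 = 10.646 cmH2O.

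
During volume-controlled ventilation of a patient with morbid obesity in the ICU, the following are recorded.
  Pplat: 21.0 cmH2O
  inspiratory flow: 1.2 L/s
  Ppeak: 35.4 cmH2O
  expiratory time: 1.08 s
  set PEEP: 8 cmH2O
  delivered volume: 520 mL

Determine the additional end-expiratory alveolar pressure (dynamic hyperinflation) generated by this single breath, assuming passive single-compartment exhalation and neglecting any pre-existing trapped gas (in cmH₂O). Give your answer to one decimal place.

1.4

R = (PIP − Pplat)/V̇ = (35.4 − 21.0) / 1.2 = 14.4/1.2 = 12.0 cmH2O·s/L.
C = Vt/(Pplat − PEEP) = 520.0 / (21.0 − 8) = 520.0/13.0 = 40.0 mL/cmH2O.
τ = R × C = 12.0 × 0.04 L/cmH2O = 0.48 s.
Fraction remaining = e^(−Te/τ) = e^(−1.08/0.48) = 0.1054; trapped volume = 520.0 × 0.1054 = 54.808 mL.
Additional alveolar pressure from trapping ≈ V_trapped / C = 54.808 / 40.0 = 1.37 cmH2O.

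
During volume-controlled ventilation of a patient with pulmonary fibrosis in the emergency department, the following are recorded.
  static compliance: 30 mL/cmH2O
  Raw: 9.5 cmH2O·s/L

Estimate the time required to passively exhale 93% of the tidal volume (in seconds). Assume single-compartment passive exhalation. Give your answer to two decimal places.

0.76

τ = R × C = 9.5 × 30 mL/cmH2O = 9.5 × 0.030 L/cmH2O = 0.285 s.
Exhaled fraction f = 1 − e^(−t/τ) → t = −τ·ln(1 − f) = −0.285·ln(0.07) = 0.7579 s.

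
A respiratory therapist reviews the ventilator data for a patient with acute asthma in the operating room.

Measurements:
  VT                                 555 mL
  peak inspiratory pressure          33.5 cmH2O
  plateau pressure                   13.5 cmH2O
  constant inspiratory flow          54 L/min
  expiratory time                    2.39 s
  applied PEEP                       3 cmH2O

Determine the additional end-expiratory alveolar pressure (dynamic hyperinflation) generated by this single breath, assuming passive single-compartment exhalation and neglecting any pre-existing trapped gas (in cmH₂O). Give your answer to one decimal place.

Flow: 54 L/min ÷ 60 = 0.9 L/s.
R = (PIP − Pplat)/V̇ = (33.5 − 13.5) / 0.9 = 20.0/0.9 = 22.222 cmH2O·s/L.
C = Vt/(Pplat − PEEP) = 555.0 / (13.5 − 3) = 555.0/10.5 = 52.857 mL/cmH2O.
τ = R × C = 22.222 × 0.05286 L/cmH2O = 1.175 s.
Fraction remaining = e^(−Te/τ) = e^(−2.39/1.175) = 0.1308; trapped volume = 555.0 × 0.1308 = 72.594 mL.
Additional alveolar pressure from trapping ≈ V_trapped / C = 72.594 / 52.857 = 1.373 cmH2O.

1.4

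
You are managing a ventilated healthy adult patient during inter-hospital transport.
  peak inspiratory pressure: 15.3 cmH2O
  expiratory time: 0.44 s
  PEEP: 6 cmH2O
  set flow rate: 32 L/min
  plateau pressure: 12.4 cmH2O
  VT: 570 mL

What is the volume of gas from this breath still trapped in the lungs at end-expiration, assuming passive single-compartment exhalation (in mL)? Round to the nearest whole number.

230

Flow: 32 L/min ÷ 60 = 0.5333 L/s.
R = (PIP − Pplat)/V̇ = (15.3 − 12.4) / 0.5333 = 2.9/0.5333 = 5.438 cmH2O·s/L.
C = Vt/(Pplat − PEEP) = 570.0 / (12.4 − 6) = 570.0/6.4 = 89.063 mL/cmH2O.
τ = R × C = 5.438 × 0.08906 L/cmH2O = 0.4843 s.
Fraction remaining = e^(−Te/τ) = e^(−0.44/0.4843) = 0.4031.
Trapped volume = 570.0 × 0.4031 = 229.77 mL.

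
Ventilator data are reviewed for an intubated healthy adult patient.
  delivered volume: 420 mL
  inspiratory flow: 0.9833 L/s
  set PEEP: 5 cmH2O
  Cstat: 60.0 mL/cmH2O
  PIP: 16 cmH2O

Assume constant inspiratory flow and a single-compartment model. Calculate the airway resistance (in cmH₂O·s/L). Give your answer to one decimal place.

Equation of motion (constant flow): PIP = Vt/C + R·V̇ + PEEP.
R·V̇ = PIP − Vt/C − PEEP = 16 − 420/60.0 − 5 = 16 − 7.0 − 5 = 4.0 cmH2O.
R = 4.0 / 0.9833 = 4.068 cmH2O·s/L.

4.1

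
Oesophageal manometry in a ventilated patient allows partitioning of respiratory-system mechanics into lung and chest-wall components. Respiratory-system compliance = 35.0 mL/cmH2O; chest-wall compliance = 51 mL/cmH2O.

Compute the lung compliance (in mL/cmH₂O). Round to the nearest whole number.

112

1/CL = 1/Crs − 1/Ccw.
1/CL = 1/35.0 − 1/51 = 0.008964.
CL = 111.56 mL/cmH2O.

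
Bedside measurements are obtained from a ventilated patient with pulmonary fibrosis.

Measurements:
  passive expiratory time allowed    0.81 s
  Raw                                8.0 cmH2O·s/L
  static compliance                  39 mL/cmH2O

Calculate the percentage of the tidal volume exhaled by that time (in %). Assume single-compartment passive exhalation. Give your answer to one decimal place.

τ = R × C = 8.0 × 39 mL/cmH2O = 8.0 × 0.039 L/cmH2O = 0.312 s.
Passive exhalation: V(t)/V₀ = e^(−t/τ) = e^(−0.81/0.312) = 0.07456.
Fraction exhaled = 1 − 0.07456 = 0.9254 → 92.54%.

92.5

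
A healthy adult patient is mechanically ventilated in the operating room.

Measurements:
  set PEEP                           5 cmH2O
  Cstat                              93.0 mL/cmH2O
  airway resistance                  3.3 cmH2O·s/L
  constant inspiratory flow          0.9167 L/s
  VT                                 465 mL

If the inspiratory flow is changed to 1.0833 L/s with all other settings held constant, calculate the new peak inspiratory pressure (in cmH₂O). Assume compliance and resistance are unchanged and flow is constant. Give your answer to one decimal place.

PIP = Vt/C + R·V̇ + PEEP (constant-flow equation of motion).
Only the resistive term changes: ΔPIP = R × ΔV̇ = 3.3 × (1.0833 − 0.9167) = 3.3 × 0.1666 = 0.5498 cmH2O.
Original PIP = 465/93.0 + 3.3×0.9167 + 5 = 13.025 cmH2O; new PIP = 13.025 + (0.5498) = 13.575 cmH2O.

13.6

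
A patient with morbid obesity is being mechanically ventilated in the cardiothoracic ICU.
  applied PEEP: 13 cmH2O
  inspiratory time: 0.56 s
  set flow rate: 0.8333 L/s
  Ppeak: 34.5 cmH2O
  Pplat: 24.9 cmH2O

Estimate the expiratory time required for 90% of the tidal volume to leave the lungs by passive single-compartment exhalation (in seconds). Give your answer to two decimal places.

1.04

Vt = flow × Ti = 0.8333 L/s × 0.56 s × 1000 mL/L = 466.65 mL.
R = (PIP − Pplat)/V̇ = (34.5 − 24.9) / 0.8333 = 9.6/0.8333 = 11.52 cmH2O·s/L.
C = Vt/(Pplat − PEEP) = 466.65 / (24.9 − 13) = 466.65/11.9 = 39.214 mL/cmH2O.
τ = R × C = 11.52 × 0.03921 L/cmH2O = 0.4517 s.
t = −τ·ln(1 − 0.90) = −0.4517·ln(0.1) = 1.04 s.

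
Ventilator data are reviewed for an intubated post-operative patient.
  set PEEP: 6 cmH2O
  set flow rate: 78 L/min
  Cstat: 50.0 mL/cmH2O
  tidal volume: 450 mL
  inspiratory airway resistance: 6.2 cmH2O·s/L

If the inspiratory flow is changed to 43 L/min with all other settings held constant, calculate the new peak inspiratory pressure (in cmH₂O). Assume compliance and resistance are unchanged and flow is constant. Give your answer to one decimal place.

19.4

Flow: 78 L/min ÷ 60 = 1.3 L/s.
New flow: 43 L/min ÷ 60 = 0.7167 L/s.
PIP = Vt/C + R·V̇ + PEEP (constant-flow equation of motion).
Only the resistive term changes: ΔPIP = R × ΔV̇ = 6.2 × (0.7167 − 1.3) = 6.2 × -0.5833 = -3.616 cmH2O.
Original PIP = 450/50.0 + 6.2×1.3 + 6 = 23.06 cmH2O; new PIP = 23.06 + (-3.616) = 19.444 cmH2O.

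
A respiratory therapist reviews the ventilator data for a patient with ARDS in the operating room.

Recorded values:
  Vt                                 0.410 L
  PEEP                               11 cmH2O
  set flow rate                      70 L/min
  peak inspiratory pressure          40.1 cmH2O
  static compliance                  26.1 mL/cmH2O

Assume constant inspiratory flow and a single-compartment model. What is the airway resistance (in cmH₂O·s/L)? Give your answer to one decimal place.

11.5

Flow: 70 L/min ÷ 60 = 1.1667 L/s.
Equation of motion (constant flow): PIP = Vt/C + R·V̇ + PEEP.
R·V̇ = PIP − Vt/C − PEEP = 40.1 − 410/26.1 − 11 = 40.1 − 15.709 − 11 = 13.391 cmH2O.
R = 13.391 / 1.1667 = 11.478 cmH2O·s/L.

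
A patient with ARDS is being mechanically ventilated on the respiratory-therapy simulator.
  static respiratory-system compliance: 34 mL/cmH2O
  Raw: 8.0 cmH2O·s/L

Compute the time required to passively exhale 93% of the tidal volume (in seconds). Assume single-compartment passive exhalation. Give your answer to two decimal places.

τ = R × C = 8.0 × 34 mL/cmH2O = 8.0 × 0.034 L/cmH2O = 0.272 s.
Exhaled fraction f = 1 − e^(−t/τ) → t = −τ·ln(1 − f) = −0.272·ln(0.07) = 0.7233 s.

0.72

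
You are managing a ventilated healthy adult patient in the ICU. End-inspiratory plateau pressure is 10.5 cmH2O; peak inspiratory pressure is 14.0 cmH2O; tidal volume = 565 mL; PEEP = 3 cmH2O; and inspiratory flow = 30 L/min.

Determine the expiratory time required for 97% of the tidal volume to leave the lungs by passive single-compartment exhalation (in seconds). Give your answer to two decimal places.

Flow: 30 L/min ÷ 60 = 0.5 L/s.
R = (PIP − Pplat)/V̇ = (14.0 − 10.5) / 0.5 = 3.5/0.5 = 7.0 cmH2O·s/L.
C = Vt/(Pplat − PEEP) = 565.0 / (10.5 − 3) = 565.0/7.5 = 75.333 mL/cmH2O.
τ = R × C = 7.0 × 0.07533 L/cmH2O = 0.5273 s.
t = −τ·ln(1 − 0.97) = −0.5273·ln(0.03) = 1.849 s.

1.85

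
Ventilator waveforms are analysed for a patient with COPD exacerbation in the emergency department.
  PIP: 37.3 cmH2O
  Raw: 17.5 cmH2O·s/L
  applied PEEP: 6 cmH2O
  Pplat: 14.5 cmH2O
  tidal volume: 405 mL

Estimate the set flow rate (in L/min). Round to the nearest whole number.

flow = (PIP − Pplat) / Raw = (37.3 − 14.5) / 17.5 = 1.303 L/s × 60 = 78.18 L/min.

78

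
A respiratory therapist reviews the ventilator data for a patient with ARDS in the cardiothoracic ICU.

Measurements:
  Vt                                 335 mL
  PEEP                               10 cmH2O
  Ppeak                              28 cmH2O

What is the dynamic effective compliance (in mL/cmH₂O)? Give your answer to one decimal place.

Dynamic compliance = Vt / (PIP − PEEP) = 335 / (28 − 10) = 335 / 18.0 = 18.611 mL/cmH2O.

18.6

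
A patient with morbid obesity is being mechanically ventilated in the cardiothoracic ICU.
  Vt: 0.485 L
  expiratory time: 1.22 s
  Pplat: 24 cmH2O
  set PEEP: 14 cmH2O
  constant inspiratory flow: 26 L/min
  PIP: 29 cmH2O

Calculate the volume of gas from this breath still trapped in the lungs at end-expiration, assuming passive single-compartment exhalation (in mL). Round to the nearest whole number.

Flow: 26 L/min ÷ 60 = 0.4333 L/s.
R = (PIP − Pplat)/V̇ = (29 − 24) / 0.4333 = 5.0/0.4333 = 11.539 cmH2O·s/L.
C = Vt/(Pplat − PEEP) = 485.0 / (24 − 14) = 485.0/10.0 = 48.5 mL/cmH2O.
τ = R × C = 11.539 × 0.0485 L/cmH2O = 0.5596 s.
Fraction remaining = e^(−Te/τ) = e^(−1.22/0.5596) = 0.113.
Trapped volume = 485.0 × 0.113 = 54.805 mL.

55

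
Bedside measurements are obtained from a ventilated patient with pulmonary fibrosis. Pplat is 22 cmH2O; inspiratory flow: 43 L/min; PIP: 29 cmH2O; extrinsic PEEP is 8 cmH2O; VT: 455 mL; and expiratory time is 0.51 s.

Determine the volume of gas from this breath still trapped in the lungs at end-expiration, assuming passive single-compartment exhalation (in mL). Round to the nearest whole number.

91

Flow: 43 L/min ÷ 60 = 0.7167 L/s.
R = (PIP − Pplat)/V̇ = (29 − 22) / 0.7167 = 7.0/0.7167 = 9.767 cmH2O·s/L.
C = Vt/(Pplat − PEEP) = 455.0 / (22 − 8) = 455.0/14.0 = 32.5 mL/cmH2O.
τ = R × C = 9.767 × 0.0325 L/cmH2O = 0.3174 s.
Fraction remaining = e^(−Te/τ) = e^(−0.51/0.3174) = 0.2005.
Trapped volume = 455.0 × 0.2005 = 91.228 mL.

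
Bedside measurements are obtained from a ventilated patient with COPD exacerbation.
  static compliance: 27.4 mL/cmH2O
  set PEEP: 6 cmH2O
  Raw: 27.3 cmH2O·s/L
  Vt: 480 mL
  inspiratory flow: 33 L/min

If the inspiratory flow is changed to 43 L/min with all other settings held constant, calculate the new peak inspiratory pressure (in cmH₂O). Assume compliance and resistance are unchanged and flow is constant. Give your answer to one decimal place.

43.1

Flow: 33 L/min ÷ 60 = 0.55 L/s.
New flow: 43 L/min ÷ 60 = 0.7167 L/s.
PIP = Vt/C + R·V̇ + PEEP (constant-flow equation of motion).
Only the resistive term changes: ΔPIP = R × ΔV̇ = 27.3 × (0.7167 − 0.55) = 27.3 × 0.1667 = 4.551 cmH2O.
Original PIP = 480/27.4 + 27.3×0.55 + 6 = 38.533 cmH2O; new PIP = 38.533 + (4.551) = 43.084 cmH2O.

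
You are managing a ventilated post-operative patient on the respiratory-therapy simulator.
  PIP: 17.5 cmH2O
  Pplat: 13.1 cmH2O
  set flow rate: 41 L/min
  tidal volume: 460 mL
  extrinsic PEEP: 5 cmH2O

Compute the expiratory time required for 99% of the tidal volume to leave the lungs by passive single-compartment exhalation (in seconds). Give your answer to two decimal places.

Flow: 41 L/min ÷ 60 = 0.6833 L/s.
R = (PIP − Pplat)/V̇ = (17.5 − 13.1) / 0.6833 = 4.4/0.6833 = 6.439 cmH2O·s/L.
C = Vt/(Pplat − PEEP) = 460.0 / (13.1 − 5) = 460.0/8.1 = 56.79 mL/cmH2O.
τ = R × C = 6.439 × 0.05679 L/cmH2O = 0.3657 s.
t = −τ·ln(1 − 0.99) = −0.3657·ln(0.01) = 1.684 s.

1.68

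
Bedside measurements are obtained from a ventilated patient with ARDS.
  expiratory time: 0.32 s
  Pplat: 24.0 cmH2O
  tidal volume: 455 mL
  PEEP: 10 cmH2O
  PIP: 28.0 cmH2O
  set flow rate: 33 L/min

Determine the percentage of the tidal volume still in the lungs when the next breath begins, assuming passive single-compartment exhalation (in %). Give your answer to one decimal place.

Flow: 33 L/min ÷ 60 = 0.55 L/s.
R = (PIP − Pplat)/V̇ = (28.0 − 24.0) / 0.55 = 4.0/0.55 = 7.273 cmH2O·s/L.
C = Vt/(Pplat − PEEP) = 455.0 / (24.0 − 10) = 455.0/14.0 = 32.5 mL/cmH2O.
τ = R × C = 7.273 × 0.0325 L/cmH2O = 0.2364 s.
Fraction remaining at end-expiration = e^(−Te/τ) = e^(−0.32/0.2364) = 0.2583 → 25.83%.

25.8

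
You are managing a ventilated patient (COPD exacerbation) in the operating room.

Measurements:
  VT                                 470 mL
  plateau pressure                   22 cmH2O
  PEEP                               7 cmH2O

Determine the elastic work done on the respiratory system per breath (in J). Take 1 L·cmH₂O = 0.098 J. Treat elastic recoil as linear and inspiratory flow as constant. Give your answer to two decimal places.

0.35

Elastic work ≈ ½ × (Pplat − PEEP) × Vt = 0.5 × (22 − 7) × 0.470 L = 0.5 × 15.0 × 0.470 = 3.525 L·cmH2O.
× 0.098 J/(L·cmH2O) → 0.3455 J.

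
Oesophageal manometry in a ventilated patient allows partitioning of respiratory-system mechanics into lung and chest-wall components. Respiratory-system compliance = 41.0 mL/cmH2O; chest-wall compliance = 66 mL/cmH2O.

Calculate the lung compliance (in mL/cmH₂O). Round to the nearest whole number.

1/CL = 1/Crs − 1/Ccw.
1/CL = 1/41.0 − 1/66 = 0.009239.
CL = 108.24 mL/cmH2O.

108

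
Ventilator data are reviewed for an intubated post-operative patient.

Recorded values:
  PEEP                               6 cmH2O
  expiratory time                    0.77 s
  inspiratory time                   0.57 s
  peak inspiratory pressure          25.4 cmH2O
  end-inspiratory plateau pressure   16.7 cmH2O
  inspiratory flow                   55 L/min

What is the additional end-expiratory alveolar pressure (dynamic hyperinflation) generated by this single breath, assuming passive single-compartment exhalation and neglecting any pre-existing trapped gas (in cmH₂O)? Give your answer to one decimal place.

2.0

Flow: 55 L/min ÷ 60 = 0.9167 L/s.
Vt = flow × Ti = 0.9167 L/s × 0.57 s × 1000 mL/L = 522.52 mL.
R = (PIP − Pplat)/V̇ = (25.4 − 16.7) / 0.9167 = 8.7/0.9167 = 9.491 cmH2O·s/L.
C = Vt/(Pplat − PEEP) = 522.52 / (16.7 − 6) = 522.52/10.7 = 48.834 mL/cmH2O.
τ = R × C = 9.491 × 0.04883 L/cmH2O = 0.4634 s.
Fraction remaining = e^(−Te/τ) = e^(−0.77/0.4634) = 0.1898; trapped volume = 522.52 × 0.1898 = 99.174 mL.
Additional alveolar pressure from trapping ≈ V_trapped / C = 99.174 / 48.834 = 2.031 cmH2O.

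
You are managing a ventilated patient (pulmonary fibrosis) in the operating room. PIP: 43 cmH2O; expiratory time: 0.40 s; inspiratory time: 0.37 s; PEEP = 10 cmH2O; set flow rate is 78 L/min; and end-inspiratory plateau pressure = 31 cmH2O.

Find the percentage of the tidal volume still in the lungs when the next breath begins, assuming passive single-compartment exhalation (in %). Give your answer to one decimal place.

15.1

Flow: 78 L/min ÷ 60 = 1.3 L/s.
Vt = flow × Ti = 1.3 L/s × 0.37 s × 1000 mL/L = 481.0 mL.
R = (PIP − Pplat)/V̇ = (43 − 31) / 1.3 = 12.0/1.3 = 9.231 cmH2O·s/L.
C = Vt/(Pplat − PEEP) = 481.0 / (31 − 10) = 481.0/21.0 = 22.905 mL/cmH2O.
τ = R × C = 9.231 × 0.02291 L/cmH2O = 0.2115 s.
Fraction remaining at end-expiration = e^(−Te/τ) = e^(−0.40/0.2115) = 0.1509 → 15.09%.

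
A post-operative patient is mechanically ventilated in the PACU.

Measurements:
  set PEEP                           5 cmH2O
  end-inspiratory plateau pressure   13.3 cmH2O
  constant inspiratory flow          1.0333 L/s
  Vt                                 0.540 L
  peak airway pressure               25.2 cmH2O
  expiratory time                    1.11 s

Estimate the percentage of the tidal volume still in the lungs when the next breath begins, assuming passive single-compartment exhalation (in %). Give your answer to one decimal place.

22.7

R = (PIP − Pplat)/V̇ = (25.2 − 13.3) / 1.0333 = 11.9/1.0333 = 11.517 cmH2O·s/L.
C = Vt/(Pplat − PEEP) = 540.0 / (13.3 − 5) = 540.0/8.3 = 65.06 mL/cmH2O.
τ = R × C = 11.517 × 0.06506 L/cmH2O = 0.7493 s.
Fraction remaining at end-expiration = e^(−Te/τ) = e^(−1.11/0.7493) = 0.2273 → 22.73%.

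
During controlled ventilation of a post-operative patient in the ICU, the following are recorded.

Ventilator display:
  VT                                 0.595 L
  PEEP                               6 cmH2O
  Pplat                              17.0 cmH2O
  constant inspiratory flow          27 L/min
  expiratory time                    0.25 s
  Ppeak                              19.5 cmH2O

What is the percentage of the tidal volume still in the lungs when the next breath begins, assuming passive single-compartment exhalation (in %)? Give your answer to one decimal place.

Flow: 27 L/min ÷ 60 = 0.45 L/s.
R = (PIP − Pplat)/V̇ = (19.5 − 17.0) / 0.45 = 2.5/0.45 = 5.556 cmH2O·s/L.
C = Vt/(Pplat − PEEP) = 595.0 / (17.0 − 6) = 595.0/11.0 = 54.091 mL/cmH2O.
τ = R × C = 5.556 × 0.05409 L/cmH2O = 0.3005 s.
Fraction remaining at end-expiration = e^(−Te/τ) = e^(−0.25/0.3005) = 0.4352 → 43.52%.

43.5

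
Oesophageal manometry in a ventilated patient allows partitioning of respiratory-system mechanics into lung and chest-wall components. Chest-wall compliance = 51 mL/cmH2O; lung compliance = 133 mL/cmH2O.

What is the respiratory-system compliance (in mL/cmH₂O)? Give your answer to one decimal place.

36.9

Lung and chest wall are elastances in series: 1/Crs = 1/CL + 1/Ccw.
1/Crs = 1/133 + 1/51 = 0.02713.
Crs = 36.86 mL/cmH2O.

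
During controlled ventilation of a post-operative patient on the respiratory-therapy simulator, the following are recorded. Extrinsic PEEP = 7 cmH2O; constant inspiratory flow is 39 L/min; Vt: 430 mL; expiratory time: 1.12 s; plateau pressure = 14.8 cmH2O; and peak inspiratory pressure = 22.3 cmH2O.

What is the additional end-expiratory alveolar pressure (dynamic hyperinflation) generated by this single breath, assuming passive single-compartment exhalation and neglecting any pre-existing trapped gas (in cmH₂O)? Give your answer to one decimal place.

1.3

Flow: 39 L/min ÷ 60 = 0.65 L/s.
R = (PIP − Pplat)/V̇ = (22.3 − 14.8) / 0.65 = 7.5/0.65 = 11.538 cmH2O·s/L.
C = Vt/(Pplat − PEEP) = 430.0 / (14.8 − 7) = 430.0/7.8 = 55.128 mL/cmH2O.
τ = R × C = 11.538 × 0.05513 L/cmH2O = 0.6361 s.
Fraction remaining = e^(−Te/τ) = e^(−1.12/0.6361) = 0.1719; trapped volume = 430.0 × 0.1719 = 73.917 mL.
Additional alveolar pressure from trapping ≈ V_trapped / C = 73.917 / 55.128 = 1.341 cmH2O.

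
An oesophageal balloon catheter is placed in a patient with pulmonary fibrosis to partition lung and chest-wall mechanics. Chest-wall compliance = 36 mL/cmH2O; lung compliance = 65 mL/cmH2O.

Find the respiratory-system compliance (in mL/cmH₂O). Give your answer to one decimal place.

Lung and chest wall are elastances in series: 1/Crs = 1/CL + 1/Ccw.
1/Crs = 1/65 + 1/36 = 0.04316.
Crs = 23.17 mL/cmH2O.

23.2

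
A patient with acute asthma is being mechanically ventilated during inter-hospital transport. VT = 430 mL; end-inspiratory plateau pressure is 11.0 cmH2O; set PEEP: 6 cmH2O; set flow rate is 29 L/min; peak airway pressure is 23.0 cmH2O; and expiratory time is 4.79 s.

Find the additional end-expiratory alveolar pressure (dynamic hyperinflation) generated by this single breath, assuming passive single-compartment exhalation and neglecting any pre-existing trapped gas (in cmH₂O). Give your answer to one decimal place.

0.5

Flow: 29 L/min ÷ 60 = 0.4833 L/s.
R = (PIP − Pplat)/V̇ = (23.0 − 11.0) / 0.4833 = 12.0/0.4833 = 24.829 cmH2O·s/L.
C = Vt/(Pplat − PEEP) = 430.0 / (11.0 − 6) = 430.0/5.0 = 86.0 mL/cmH2O.
τ = R × C = 24.829 × 0.086 L/cmH2O = 2.135 s.
Fraction remaining = e^(−Te/τ) = e^(−4.79/2.135) = 0.1061; trapped volume = 430.0 × 0.1061 = 45.623 mL.
Additional alveolar pressure from trapping ≈ V_trapped / C = 45.623 / 86.0 = 0.5305 cmH2O.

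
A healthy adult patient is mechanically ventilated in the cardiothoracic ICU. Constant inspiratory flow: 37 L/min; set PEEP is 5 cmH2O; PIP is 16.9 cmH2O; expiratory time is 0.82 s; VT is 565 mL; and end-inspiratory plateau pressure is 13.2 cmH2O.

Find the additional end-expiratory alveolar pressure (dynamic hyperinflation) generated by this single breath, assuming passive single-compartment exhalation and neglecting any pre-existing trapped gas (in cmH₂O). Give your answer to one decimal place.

Flow: 37 L/min ÷ 60 = 0.6167 L/s.
R = (PIP − Pplat)/V̇ = (16.9 − 13.2) / 0.6167 = 3.7/0.6167 = 6.0 cmH2O·s/L.
C = Vt/(Pplat − PEEP) = 565.0 / (13.2 − 5) = 565.0/8.2 = 68.902 mL/cmH2O.
τ = R × C = 6.0 × 0.0689 L/cmH2O = 0.4134 s.
Fraction remaining = e^(−Te/τ) = e^(−0.82/0.4134) = 0.1376; trapped volume = 565.0 × 0.1376 = 77.744 mL.
Additional alveolar pressure from trapping ≈ V_trapped / C = 77.744 / 68.902 = 1.128 cmH2O.

1.1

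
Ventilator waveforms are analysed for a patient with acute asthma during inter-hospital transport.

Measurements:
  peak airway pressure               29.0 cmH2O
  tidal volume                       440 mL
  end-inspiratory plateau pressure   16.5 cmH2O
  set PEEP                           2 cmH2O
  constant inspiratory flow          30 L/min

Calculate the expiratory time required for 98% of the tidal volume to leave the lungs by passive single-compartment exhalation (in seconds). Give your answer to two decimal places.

Flow: 30 L/min ÷ 60 = 0.5 L/s.
R = (PIP − Pplat)/V̇ = (29.0 − 16.5) / 0.5 = 12.5/0.5 = 25.0 cmH2O·s/L.
C = Vt/(Pplat − PEEP) = 440.0 / (16.5 − 2) = 440.0/14.5 = 30.345 mL/cmH2O.
τ = R × C = 25.0 × 0.03035 L/cmH2O = 0.7588 s.
t = −τ·ln(1 − 0.98) = −0.7588·ln(0.02) = 2.968 s.

2.97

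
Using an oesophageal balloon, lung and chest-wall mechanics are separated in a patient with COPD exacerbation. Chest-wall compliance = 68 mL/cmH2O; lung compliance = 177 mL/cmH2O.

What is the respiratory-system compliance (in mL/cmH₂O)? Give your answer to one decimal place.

49.1

Lung and chest wall are elastances in series: 1/Crs = 1/CL + 1/Ccw.
1/Crs = 1/177 + 1/68 = 0.02036.
Crs = 49.116 mL/cmH2O.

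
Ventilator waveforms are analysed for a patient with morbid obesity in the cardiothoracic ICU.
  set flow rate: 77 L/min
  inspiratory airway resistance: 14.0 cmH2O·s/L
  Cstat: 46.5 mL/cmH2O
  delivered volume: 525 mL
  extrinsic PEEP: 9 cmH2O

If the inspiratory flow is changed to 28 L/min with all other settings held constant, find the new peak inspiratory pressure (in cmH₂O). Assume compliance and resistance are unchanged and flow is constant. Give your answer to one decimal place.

26.8

Flow: 77 L/min ÷ 60 = 1.2833 L/s.
New flow: 28 L/min ÷ 60 = 0.4667 L/s.
PIP = Vt/C + R·V̇ + PEEP (constant-flow equation of motion).
Only the resistive term changes: ΔPIP = R × ΔV̇ = 14.0 × (0.4667 − 1.2833) = 14.0 × -0.8166 = -11.432 cmH2O.
Original PIP = 525/46.5 + 14.0×1.2833 + 9 = 38.257 cmH2O; new PIP = 38.257 + (-11.432) = 26.825 cmH2O.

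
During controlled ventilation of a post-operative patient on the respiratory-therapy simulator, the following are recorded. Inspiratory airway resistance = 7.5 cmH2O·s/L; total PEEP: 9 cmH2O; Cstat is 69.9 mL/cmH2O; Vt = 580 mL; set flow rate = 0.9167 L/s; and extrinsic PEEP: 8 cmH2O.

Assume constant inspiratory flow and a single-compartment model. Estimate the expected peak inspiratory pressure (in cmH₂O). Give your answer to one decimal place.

Total PEEP = 9 cmH2O (set 8 + intrinsic 1); this is the baseline alveolar pressure.
Equation of motion (constant flow): PIP = Vt/C + R·V̇ + PEEP.
PIP = 580/69.9 + 7.5×0.9167 + 9 = 8.298 + 6.875 + 9 = 24.173 cmH2O.

24.2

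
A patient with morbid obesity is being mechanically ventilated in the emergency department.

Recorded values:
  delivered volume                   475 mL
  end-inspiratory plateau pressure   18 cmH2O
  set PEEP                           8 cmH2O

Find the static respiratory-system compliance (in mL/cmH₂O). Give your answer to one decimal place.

Cstat = Vt / (Pplat − PEEP) = 475 / (18 − 8) = 475 / 10.0 = 47.5 mL/cmH2O.

47.5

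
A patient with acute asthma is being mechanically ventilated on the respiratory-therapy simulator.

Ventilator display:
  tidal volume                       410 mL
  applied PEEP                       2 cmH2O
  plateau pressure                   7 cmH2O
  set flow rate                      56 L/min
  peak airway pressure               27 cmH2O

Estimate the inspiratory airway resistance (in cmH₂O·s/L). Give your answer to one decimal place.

Flow: 56 L/min ÷ 60 = 0.9333 L/s.
Raw = (PIP − Pplat) / flow = (27 − 7) / 0.9333 = 20.0 / 0.9333 = 21.429 cmH2O·s/L.

21.4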